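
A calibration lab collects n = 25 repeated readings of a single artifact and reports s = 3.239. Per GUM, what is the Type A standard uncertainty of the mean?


u_A = s / sqrt(n)
u_A = 3.239 / sqrt(25)
u_A = 3.239 / 5
u_A = 0.6478

0.6478


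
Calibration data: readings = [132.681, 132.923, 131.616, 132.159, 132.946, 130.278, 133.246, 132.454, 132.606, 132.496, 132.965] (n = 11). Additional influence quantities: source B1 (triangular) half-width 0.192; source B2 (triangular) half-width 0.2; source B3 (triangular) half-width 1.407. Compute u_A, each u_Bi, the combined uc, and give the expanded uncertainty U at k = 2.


mean = (132.681 + 132.923 + 131.616 + 132.159 + 132.946 + 130.278 + 133.246 + 132.454 + 132.606 + 132.496 + 132.965) / 11 = 132.3972727
s = sqrt(sum((x - mean)^2)/(n-1)) = 0.83160412
u_A = s / sqrt(n) = 0.83160412 / sqrt(11) = 0.25073808
u_B1 = 0.192 / sqrt(6) = 0.078383672
u_B2 = 0.2 / sqrt(6) = 0.081649658
u_B3 = 1.407 / sqrt(6) = 0.57440534
uc = sqrt(0.25073808^2 + 0.078383672^2 + 0.081649658^2 + 0.57440534^2) = 0.63688441
U = k * uc = 2 * 0.63688441
U = 1.2738

1.2738


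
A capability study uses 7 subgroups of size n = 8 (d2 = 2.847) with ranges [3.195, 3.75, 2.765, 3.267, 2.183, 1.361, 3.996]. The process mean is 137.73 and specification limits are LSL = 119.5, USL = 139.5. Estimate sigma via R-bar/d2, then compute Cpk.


R_bar = (3.195 + 3.75 + 2.765 + 3.267 + 2.183 + 1.361 + 3.996) / 7 = 2.931
sigma = R_bar / d2 = 2.931 / 2.847 = 1.0295047
Cp = (USL - LSL)/(6*sigma) = (139.5 - 119.5)/(6*1.0295047) = 3.2378
Cpu = (139.5 - 137.73)/(3*1.0295047) = 0.5731
Cpl = (137.73 - 119.5)/(3*1.0295047) = 5.9025
Cpk = min(Cpu, Cpl) = 0.5731

0.5731


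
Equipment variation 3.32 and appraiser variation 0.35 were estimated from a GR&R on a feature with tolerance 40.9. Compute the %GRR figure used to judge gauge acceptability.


GRR = sqrt(EV^2 + AV^2) = sqrt(3.32^2 + 0.35^2) = 3.3383978
%GRR = GRR / tol * 100 = 3.3383978 / 40.9 * 100
%GRR = 8.1623

8.1623


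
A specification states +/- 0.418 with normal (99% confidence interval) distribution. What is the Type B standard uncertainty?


u_B = half_width / 2.576
u_B = 0.418 / 2.576
u_B = 0.1623

0.1623


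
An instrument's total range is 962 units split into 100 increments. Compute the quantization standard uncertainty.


resolution = range / divisions
resolution = 962 / 100 = 9.62
u_res = resolution / (2*sqrt(3))
u_res = 9.62 / 3.4641016
u_res = 2.7771

2.7771


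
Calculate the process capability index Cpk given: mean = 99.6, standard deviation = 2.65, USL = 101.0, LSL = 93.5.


Cpu = (USL - mean) / (3*sigma) = (101.0 - 99.6) / (3*2.65) = 0.1761
Cpl = (mean - LSL) / (3*sigma) = (99.6 - 93.5) / (3*2.65) = 0.7673
Cpk = min(Cpu, Cpl) = 0.1761

0.1761


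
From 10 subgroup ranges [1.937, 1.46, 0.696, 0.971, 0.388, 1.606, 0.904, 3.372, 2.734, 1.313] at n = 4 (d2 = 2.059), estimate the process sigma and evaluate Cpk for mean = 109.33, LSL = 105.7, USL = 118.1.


R_bar = (1.937 + 1.46 + 0.696 + 0.971 + 0.388 + 1.606 + 0.904 + 3.372 + 2.734 + 1.313) / 10 = 1.5381
sigma = R_bar / d2 = 1.5381 / 2.059 = 0.74701311
Cp = (USL - LSL)/(6*sigma) = (118.1 - 105.7)/(6*0.74701311) = 2.7666
Cpu = (118.1 - 109.33)/(3*0.74701311) = 3.9134
Cpl = (109.33 - 105.7)/(3*0.74701311) = 1.6198
Cpk = min(Cpu, Cpl) = 1.6198

1.6198


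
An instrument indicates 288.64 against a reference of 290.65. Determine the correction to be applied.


Correction = standard - reading
= 290.65 - 288.64
= 2.0100

2.0100


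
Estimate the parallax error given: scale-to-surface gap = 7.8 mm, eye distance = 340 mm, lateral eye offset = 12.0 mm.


error = h * offset / d
= 7.8 * 12.0 / 340
= 0.2753

0.2753


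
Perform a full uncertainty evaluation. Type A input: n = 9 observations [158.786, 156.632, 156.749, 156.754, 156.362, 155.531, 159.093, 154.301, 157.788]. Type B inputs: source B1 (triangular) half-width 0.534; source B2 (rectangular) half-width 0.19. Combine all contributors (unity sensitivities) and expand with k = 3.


mean = (158.786 + 156.632 + 156.749 + 156.754 + 156.362 + 155.531 + 159.093 + 154.301 + 157.788) / 9 = 156.8884444
s = sqrt(sum((x - mean)^2)/(n-1)) = 1.5078103
u_A = s / sqrt(n) = 1.5078103 / sqrt(9) = 0.50260343
u_B1 = 0.534 / sqrt(6) = 0.21800459
u_B2 = 0.19 / sqrt(3) = 0.10969655
uc = sqrt(0.50260343^2 + 0.21800459^2 + 0.10969655^2) = 0.55872135
U = k * uc = 3 * 0.55872135
U = 1.6762

1.6762


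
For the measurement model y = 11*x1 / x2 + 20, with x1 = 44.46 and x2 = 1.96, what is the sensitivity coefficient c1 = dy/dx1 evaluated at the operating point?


y = 11*x1 / x2 + 20
dy/dx1 = 11/x2
Evaluate at x2 = 1.96: c1 = 11 / 1.96
c1 = 5.6122

5.6122


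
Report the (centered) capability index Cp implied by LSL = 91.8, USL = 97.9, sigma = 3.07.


Cp = (USL - LSL) / (6 * sigma)
= (97.9 - 91.8) / (6 * 3.07)
= 6.1000 / 18.4200
= 0.3312

0.3312


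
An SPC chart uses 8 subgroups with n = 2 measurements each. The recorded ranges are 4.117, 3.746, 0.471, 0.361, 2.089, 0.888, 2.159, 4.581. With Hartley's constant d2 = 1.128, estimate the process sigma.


R_bar = (4.117 + 3.746 + 0.471 + 0.361 + 2.089 + 0.888 + 2.159 + 4.581) / 8
R_bar = 18.412 / 8 = 2.3015
sigma_hat = R_bar / d2 = 2.3015 / 1.128 = 2.0403

2.0403


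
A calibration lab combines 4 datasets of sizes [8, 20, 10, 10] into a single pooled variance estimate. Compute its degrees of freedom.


nu = sum_i (n_i - 1)
nu = ((8 - 1) + (20 - 1) + (10 - 1) + (10 - 1))
nu = 7 + 19 + 9 + 9
nu = 44

44


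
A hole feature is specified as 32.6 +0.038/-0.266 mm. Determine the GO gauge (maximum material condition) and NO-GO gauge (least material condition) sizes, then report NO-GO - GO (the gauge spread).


GO = nominal - lower_tol (smallest hole = maximum material condition)
GO = 32.6 - 0.266 = 32.334
NO-GO = nominal + upper_tol (largest hole = least material condition)
NO-GO = 32.6 + 0.038 = 32.638
spread = NO-GO - GO = 32.638 - 32.334 = 0.3040

0.3040


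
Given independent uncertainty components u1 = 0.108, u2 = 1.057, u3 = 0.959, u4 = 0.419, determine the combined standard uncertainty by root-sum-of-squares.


uc = sqrt(0.108^2 + 1.057^2 + 0.959^2 + 0.419^2)
uc = sqrt(2.224155)
uc = 1.4914

1.4914


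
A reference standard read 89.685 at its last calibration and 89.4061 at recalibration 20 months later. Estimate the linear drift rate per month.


rate = (v2 - v1) / months
= (89.4061 - 89.685) / 20
= -0.2789 / 20
= -0.0139

-0.0139


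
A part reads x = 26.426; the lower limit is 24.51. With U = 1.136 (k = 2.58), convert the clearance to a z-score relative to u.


u = U / k = 1.136 / 2.58 = 0.44031008
margin = |LSL - x| = |24.51 - 26.426| = 1.916
z = margin / u = 1.916 / 0.44031008
z = 4.3515

4.3515


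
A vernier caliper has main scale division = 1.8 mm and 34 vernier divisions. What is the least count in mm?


LC = MSD / n_div
= 1.8 / 34
= 0.0529

0.0529


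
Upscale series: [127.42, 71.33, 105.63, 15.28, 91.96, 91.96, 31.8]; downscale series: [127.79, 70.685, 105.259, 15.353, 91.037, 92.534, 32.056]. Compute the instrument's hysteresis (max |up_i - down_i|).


|127.42 - 127.79| = 0.3700
|71.33 - 70.685| = 0.6450
|105.63 - 105.259| = 0.3710
|15.28 - 15.353| = 0.0730
|91.96 - 91.037| = 0.9230
|91.96 - 92.534| = 0.5740
|31.8 - 32.056| = 0.2560
hysteresis = max(diffs) = 0.9230

0.9230


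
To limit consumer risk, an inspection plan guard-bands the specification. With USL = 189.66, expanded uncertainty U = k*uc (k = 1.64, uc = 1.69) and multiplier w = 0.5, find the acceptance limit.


U = k * uc = 1.64 * 1.69 = 2.7716
guard band g = w * U = 0.5 * 2.7716 = 1.3858
AL = USL - g = 189.66 - 1.3858
AL = 188.2742

188.2742


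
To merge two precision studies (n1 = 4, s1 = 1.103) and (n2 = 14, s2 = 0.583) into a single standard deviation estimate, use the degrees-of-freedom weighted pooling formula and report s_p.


s_p = sqrt(((n1-1)*s1^2 + (n2-1)*s2^2) / (n1+n2-2))
numerator = (4-1)*1.103^2 + (14-1)*0.583^2 = 3.649827 + 4.418557 = 8.068384
denominator = 4 + 14 - 2 = 16
s_p^2 = 8.068384 / 16 = 0.504274
s_p = sqrt(0.504274) = 0.7101

0.7101


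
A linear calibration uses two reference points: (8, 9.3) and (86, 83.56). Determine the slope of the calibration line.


slope = (y2 - y1) / (x2 - x1)
= (83.56 - 9.3) / (86 - 8)
= 74.2600 / 78
= 0.9521

0.9521


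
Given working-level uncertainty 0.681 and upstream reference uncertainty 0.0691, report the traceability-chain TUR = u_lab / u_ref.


TUR = u_lab / u_ref
= 0.681 / 0.0691
= 9.8553

9.8553


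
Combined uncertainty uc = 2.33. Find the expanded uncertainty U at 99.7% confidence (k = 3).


U = k * uc
U = 3 * 2.33
U = 6.9900

6.9900


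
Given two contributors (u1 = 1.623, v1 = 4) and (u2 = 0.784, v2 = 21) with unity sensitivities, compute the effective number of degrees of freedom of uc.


uc = sqrt(u1^2 + u2^2) = sqrt(1.623^2 + 0.784^2) = 1.8024386
v_eff = uc^4 / (u1^4/v1 + u2^4/v2)
= 1.8024386^4 / (1.623^4/4 + 0.784^4/21)
= 10.554603 / 1.7526495
v_eff = 6.0221

6.0221


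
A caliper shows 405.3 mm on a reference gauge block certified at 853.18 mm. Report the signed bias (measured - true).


Systematic error = measured - true
= 405.3 - 853.18
= -447.8800

-447.8800


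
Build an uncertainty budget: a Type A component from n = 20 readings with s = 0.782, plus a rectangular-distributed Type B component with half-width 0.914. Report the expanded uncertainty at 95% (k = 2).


u_A = s / sqrt(n) = 0.782 / sqrt(20) = 0.17486052
u_B = half_width / sqrt(3) = 0.914 / sqrt(3) = 0.52769815
uc = sqrt(u_A^2 + u_B^2) = sqrt(0.17486052^2 + 0.52769815^2) = 0.55591505
U = k * uc = 2 * 0.55591505
U = 1.1118

1.1118


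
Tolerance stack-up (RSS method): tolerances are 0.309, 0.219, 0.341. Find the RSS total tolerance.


RSS = sqrt(0.309^2 + 0.219^2 + 0.341^2)
= sqrt(0.259723)
= 0.5096

0.5096


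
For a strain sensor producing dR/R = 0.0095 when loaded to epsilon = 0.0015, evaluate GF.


GF = (dR/R) / epsilon
= 0.0095 / 0.0015
= 6.3333

6.3333


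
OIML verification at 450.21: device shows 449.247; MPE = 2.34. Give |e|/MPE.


e = indication - reference = 449.247 - 450.21 = -0.9630
|e| = 0.9630
ratio = |e| / MPE = 0.9630 / 2.34
ratio = 0.4115

0.4115


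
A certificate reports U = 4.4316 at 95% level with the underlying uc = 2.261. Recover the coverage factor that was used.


k = U / uc
k = 4.4316 / 2.261
k = 1.96

1.96


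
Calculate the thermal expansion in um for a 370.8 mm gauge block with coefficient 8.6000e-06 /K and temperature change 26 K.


dL = L * alpha * dT
= 370.8 * 8.6000e-06 * 26
= 0.0829109 mm
dL_um = 0.0829109 * 1000 = 82.9109 um

82.9109


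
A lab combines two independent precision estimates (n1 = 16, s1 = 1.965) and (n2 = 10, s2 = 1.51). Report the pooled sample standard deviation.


s_p = sqrt(((n1-1)*s1^2 + (n2-1)*s2^2) / (n1+n2-2))
numerator = (16-1)*1.965^2 + (10-1)*1.51^2 = 57.918375 + 20.5209 = 78.439275
denominator = 16 + 10 - 2 = 24
s_p^2 = 78.439275 / 24 = 3.2683031
s_p = sqrt(3.2683031) = 1.8078

1.8078


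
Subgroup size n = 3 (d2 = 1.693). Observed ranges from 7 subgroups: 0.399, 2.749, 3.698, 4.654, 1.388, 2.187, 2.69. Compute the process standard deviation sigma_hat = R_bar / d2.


R_bar = (0.399 + 2.749 + 3.698 + 4.654 + 1.388 + 2.187 + 2.69) / 7
R_bar = 17.765 / 7 = 2.5378571
sigma_hat = R_bar / d2 = 2.5378571 / 1.693 = 1.4990

1.4990


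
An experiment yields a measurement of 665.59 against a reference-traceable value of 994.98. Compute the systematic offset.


Systematic error = measured - true
= 665.59 - 994.98
= -329.3900

-329.3900


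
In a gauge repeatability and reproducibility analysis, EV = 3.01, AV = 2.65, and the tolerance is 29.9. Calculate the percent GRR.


GRR = sqrt(EV^2 + AV^2) = sqrt(3.01^2 + 2.65^2) = 4.0103117
%GRR = GRR / tol * 100 = 4.0103117 / 29.9 * 100
%GRR = 13.4124

13.4124


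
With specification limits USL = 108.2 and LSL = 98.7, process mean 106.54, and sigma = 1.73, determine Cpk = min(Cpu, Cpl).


Cpu = (USL - mean) / (3*sigma) = (108.2 - 106.54) / (3*1.73) = 0.3198
Cpl = (mean - LSL) / (3*sigma) = (106.54 - 98.7) / (3*1.73) = 1.5106
Cpk = min(Cpu, Cpl) = 0.3198

0.3198


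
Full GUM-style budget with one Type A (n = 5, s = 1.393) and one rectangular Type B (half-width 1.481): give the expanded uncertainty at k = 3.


u_A = s / sqrt(n) = 1.393 / sqrt(5) = 0.62296854
u_B = half_width / sqrt(3) = 1.481 / sqrt(3) = 0.85505575
uc = sqrt(u_A^2 + u_B^2) = sqrt(0.62296854^2 + 0.85505575^2) = 1.0579273
U = k * uc = 3 * 1.0579273
U = 3.1738

3.1738


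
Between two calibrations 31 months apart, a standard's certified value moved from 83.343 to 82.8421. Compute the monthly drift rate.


rate = (v2 - v1) / months
= (82.8421 - 83.343) / 31
= -0.5009 / 31
= -0.0162

-0.0162


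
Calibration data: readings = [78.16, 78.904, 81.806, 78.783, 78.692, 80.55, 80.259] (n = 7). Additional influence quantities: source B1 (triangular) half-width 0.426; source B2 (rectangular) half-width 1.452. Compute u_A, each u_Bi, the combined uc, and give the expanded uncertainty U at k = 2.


mean = (78.16 + 78.904 + 81.806 + 78.783 + 78.692 + 80.55 + 80.259) / 7 = 79.59342857
s = sqrt(sum((x - mean)^2)/(n-1)) = 1.3072161
u_A = s / sqrt(n) = 1.3072161 / sqrt(7) = 0.49408124
u_B1 = 0.426 / sqrt(6) = 0.17391377
u_B2 = 1.452 / sqrt(3) = 0.83831259
uc = sqrt(0.49408124^2 + 0.17391377^2 + 0.83831259^2) = 0.988499
U = k * uc = 2 * 0.988499
U = 1.9770

1.9770


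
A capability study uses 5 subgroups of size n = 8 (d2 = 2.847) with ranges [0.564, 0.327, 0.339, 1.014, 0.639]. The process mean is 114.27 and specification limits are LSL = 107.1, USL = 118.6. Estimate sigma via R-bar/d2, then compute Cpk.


R_bar = (0.564 + 0.327 + 0.339 + 1.014 + 0.639) / 5 = 0.5766
sigma = R_bar / d2 = 0.5766 / 2.847 = 0.20252898
Cp = (USL - LSL)/(6*sigma) = (118.6 - 107.1)/(6*0.20252898) = 9.4637
Cpu = (118.6 - 114.27)/(3*0.20252898) = 7.1266
Cpl = (114.27 - 107.1)/(3*0.20252898) = 11.8008
Cpk = min(Cpu, Cpl) = 7.1266

7.1266


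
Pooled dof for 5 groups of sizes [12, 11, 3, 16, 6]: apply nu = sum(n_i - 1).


nu = sum_i (n_i - 1)
nu = ((12 - 1) + (11 - 1) + (3 - 1) + (16 - 1) + (6 - 1))
nu = 11 + 10 + 2 + 15 + 5
nu = 43

43


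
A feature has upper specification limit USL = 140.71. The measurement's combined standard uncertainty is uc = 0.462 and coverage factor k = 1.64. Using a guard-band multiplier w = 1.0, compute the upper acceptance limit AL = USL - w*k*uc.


U = k * uc = 1.64 * 0.462 = 0.75768
guard band g = w * U = 1.0 * 0.75768 = 0.75768
AL = USL - g = 140.71 - 0.75768
AL = 139.9523

139.9523


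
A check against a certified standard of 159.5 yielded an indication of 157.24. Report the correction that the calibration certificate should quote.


Correction = standard - reading
= 159.5 - 157.24
= 2.2600

2.2600


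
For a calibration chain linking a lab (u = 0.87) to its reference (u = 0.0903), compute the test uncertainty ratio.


TUR = u_lab / u_ref
= 0.87 / 0.0903
= 9.6346

9.6346


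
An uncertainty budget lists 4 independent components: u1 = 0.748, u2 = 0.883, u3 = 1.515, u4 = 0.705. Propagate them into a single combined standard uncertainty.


uc = sqrt(0.748^2 + 0.883^2 + 1.515^2 + 0.705^2)
uc = sqrt(4.131443)
uc = 2.0326

2.0326


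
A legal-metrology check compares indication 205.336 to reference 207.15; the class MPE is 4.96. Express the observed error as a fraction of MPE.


e = indication - reference = 205.336 - 207.15 = -1.8140
|e| = 1.8140
ratio = |e| / MPE = 1.8140 / 4.96
ratio = 0.3657

0.3657


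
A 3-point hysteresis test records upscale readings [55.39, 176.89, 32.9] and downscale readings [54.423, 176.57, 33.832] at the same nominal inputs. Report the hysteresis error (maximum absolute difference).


|55.39 - 54.423| = 0.9670
|176.89 - 176.57| = 0.3200
|32.9 - 33.832| = 0.9320
hysteresis = max(diffs) = 0.9670

0.9670


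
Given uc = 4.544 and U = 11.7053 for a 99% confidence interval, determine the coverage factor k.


k = U / uc
k = 11.7053 / 4.544
k = 2.576

2.576


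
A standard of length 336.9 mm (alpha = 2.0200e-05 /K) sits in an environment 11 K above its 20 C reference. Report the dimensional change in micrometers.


dL = L * alpha * dT
= 336.9 * 2.0200e-05 * 11
= 0.0748592 mm
dL_um = 0.0748592 * 1000 = 74.8592 um

74.8592


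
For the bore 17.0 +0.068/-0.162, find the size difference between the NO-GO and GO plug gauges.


GO = nominal - lower_tol (smallest hole = maximum material condition)
GO = 17.0 - 0.162 = 16.838
NO-GO = nominal + upper_tol (largest hole = least material condition)
NO-GO = 17.0 + 0.068 = 17.068
spread = NO-GO - GO = 17.068 - 16.838 = 0.2300

0.2300


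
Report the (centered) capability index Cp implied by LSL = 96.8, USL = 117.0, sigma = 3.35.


Cp = (USL - LSL) / (6 * sigma)
= (117.0 - 96.8) / (6 * 3.35)
= 20.2000 / 20.1000
= 1.0050

1.0050


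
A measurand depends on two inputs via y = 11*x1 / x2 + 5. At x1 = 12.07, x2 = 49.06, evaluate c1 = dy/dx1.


y = 11*x1 / x2 + 5
dy/dx1 = 11/x2
Evaluate at x2 = 49.06: c1 = 11 / 49.06
c1 = 0.2242

0.2242


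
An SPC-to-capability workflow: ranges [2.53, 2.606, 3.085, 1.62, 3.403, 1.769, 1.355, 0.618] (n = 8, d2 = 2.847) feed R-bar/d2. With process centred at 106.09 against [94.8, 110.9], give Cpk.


R_bar = (2.53 + 2.606 + 3.085 + 1.62 + 3.403 + 1.769 + 1.355 + 0.618) / 8 = 2.12325
sigma = R_bar / d2 = 2.12325 / 2.847 = 0.74578504
Cp = (USL - LSL)/(6*sigma) = (110.9 - 94.8)/(6*0.74578504) = 3.5980
Cpu = (110.9 - 106.09)/(3*0.74578504) = 2.1499
Cpl = (106.09 - 94.8)/(3*0.74578504) = 5.0461
Cpk = min(Cpu, Cpl) = 2.1499

2.1499


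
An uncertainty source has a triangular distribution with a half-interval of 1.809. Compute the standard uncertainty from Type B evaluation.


u_B = half_width / sqrt(6)
u_B = 1.809 / 2.4494897
u_B = 0.7385

0.7385


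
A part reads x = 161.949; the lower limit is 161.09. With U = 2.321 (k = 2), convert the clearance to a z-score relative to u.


u = U / k = 2.321 / 2 = 1.1605
margin = |LSL - x| = |161.09 - 161.949| = 0.859
z = margin / u = 0.859 / 1.1605
z = 0.7402

0.7402


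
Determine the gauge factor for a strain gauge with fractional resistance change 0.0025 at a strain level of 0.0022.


GF = (dR/R) / epsilon
= 0.0025 / 0.0022
= 1.1364

1.1364


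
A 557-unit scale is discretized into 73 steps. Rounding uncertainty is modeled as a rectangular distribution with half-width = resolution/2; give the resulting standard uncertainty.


resolution = range / divisions
resolution = 557 / 73 = 7.630137
u_res = resolution / (2*sqrt(3))
u_res = 7.630137 / 3.4641016
u_res = 2.2026

2.2026


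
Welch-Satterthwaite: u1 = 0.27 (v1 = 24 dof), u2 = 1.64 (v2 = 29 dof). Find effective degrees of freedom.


uc = sqrt(u1^2 + u2^2) = sqrt(0.27^2 + 1.64^2) = 1.662077
v_eff = uc^4 / (u1^4/v1 + u2^4/v2)
= 1.662077^4 / (0.27^4/24 + 1.64^4/29)
= 7.631406 / 0.24966792
v_eff = 30.5662

30.5662


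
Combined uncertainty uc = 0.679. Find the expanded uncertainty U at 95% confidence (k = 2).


U = k * uc
U = 2 * 0.679
U = 1.3580

1.3580


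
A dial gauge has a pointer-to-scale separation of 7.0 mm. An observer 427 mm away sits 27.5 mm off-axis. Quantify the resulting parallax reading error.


error = h * offset / d
= 7.0 * 27.5 / 427
= 0.4508

0.4508


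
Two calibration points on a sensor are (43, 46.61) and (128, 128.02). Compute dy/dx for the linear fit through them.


slope = (y2 - y1) / (x2 - x1)
= (128.02 - 46.61) / (128 - 43)
= 81.4100 / 85
= 0.9578

0.9578


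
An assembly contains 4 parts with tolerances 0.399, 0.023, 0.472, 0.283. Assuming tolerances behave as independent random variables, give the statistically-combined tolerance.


RSS = sqrt(0.399^2 + 0.023^2 + 0.472^2 + 0.283^2)
= sqrt(0.462603)
= 0.6801

0.6801


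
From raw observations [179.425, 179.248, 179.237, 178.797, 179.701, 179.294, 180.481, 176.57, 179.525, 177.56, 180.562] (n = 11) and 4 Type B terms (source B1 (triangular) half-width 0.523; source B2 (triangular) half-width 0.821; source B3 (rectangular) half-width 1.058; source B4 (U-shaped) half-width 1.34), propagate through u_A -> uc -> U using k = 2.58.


mean = (179.425 + 179.248 + 179.237 + 178.797 + 179.701 + 179.294 + 180.481 + 176.57 + 179.525 + 177.56 + 180.562) / 11 = 179.1272727
s = sqrt(sum((x - mean)^2)/(n-1)) = 1.1673257
u_A = s / sqrt(n) = 1.1673257 / sqrt(11) = 0.35196194
u_B1 = 0.523 / sqrt(6) = 0.21351386
u_B2 = 0.821 / sqrt(6) = 0.33517185
u_B3 = 1.058 / sqrt(3) = 0.61083658
u_B4 = 1.34 / sqrt(2) = 0.94752309
uc = sqrt(0.35196194^2 + 0.21351386^2 + 0.33517185^2 + 0.61083658^2 + 0.94752309^2) = 1.2460846
U = k * uc = 2.58 * 1.2460846
U = 3.2149

3.2149


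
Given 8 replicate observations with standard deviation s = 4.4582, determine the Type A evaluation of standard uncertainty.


u_A = s / sqrt(n)
u_A = 4.4582 / sqrt(8)
u_A = 4.4582 / 2.8284271
u_A = 1.5762

1.5762


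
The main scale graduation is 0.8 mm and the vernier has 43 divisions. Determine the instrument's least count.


LC = MSD / n_div
= 0.8 / 43
= 0.0186

0.0186


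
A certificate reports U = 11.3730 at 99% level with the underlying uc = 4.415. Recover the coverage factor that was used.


k = U / uc
k = 11.3730 / 4.415
k = 2.576

2.576


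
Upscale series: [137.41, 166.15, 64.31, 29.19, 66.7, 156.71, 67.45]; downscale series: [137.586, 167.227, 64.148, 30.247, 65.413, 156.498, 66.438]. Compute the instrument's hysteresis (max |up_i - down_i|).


|137.41 - 137.586| = 0.1760
|166.15 - 167.227| = 1.0770
|64.31 - 64.148| = 0.1620
|29.19 - 30.247| = 1.0570
|66.7 - 65.413| = 1.2870
|156.71 - 156.498| = 0.2120
|67.45 - 66.438| = 1.0120
hysteresis = max(diffs) = 1.2870

1.2870


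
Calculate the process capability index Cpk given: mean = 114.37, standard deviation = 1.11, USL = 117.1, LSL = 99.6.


Cpu = (USL - mean) / (3*sigma) = (117.1 - 114.37) / (3*1.11) = 0.8198
Cpl = (mean - LSL) / (3*sigma) = (114.37 - 99.6) / (3*1.11) = 4.4354
Cpk = min(Cpu, Cpl) = 0.8198

0.8198


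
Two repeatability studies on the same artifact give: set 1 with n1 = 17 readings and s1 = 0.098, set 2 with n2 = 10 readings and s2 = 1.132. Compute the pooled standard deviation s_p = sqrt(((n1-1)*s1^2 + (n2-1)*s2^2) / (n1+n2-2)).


s_p = sqrt(((n1-1)*s1^2 + (n2-1)*s2^2) / (n1+n2-2))
numerator = (17-1)*0.098^2 + (10-1)*1.132^2 = 0.153664 + 11.532816 = 11.68648
denominator = 17 + 10 - 2 = 25
s_p^2 = 11.68648 / 25 = 0.4674592
s_p = sqrt(0.4674592) = 0.6837

0.6837


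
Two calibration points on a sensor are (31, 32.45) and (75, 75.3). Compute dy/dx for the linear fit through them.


slope = (y2 - y1) / (x2 - x1)
= (75.3 - 32.45) / (75 - 31)
= 42.8500 / 44
= 0.9739

0.9739


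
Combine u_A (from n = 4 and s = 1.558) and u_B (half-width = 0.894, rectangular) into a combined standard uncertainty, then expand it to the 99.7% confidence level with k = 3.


u_A = s / sqrt(n) = 1.558 / sqrt(4) = 0.779
u_B = half_width / sqrt(3) = 0.894 / sqrt(3) = 0.51615114
uc = sqrt(u_A^2 + u_B^2) = sqrt(0.779^2 + 0.51615114^2) = 0.93448007
U = k * uc = 3 * 0.93448007
U = 2.8034

2.8034


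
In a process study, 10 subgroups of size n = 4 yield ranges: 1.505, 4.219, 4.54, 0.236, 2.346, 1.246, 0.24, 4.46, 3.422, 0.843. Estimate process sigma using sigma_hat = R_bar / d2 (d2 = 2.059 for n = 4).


R_bar = (1.505 + 4.219 + 4.54 + 0.236 + 2.346 + 1.246 + 0.24 + 4.46 + 3.422 + 0.843) / 10
R_bar = 23.057 / 10 = 2.3057
sigma_hat = R_bar / d2 = 2.3057 / 2.059 = 1.1198

1.1198


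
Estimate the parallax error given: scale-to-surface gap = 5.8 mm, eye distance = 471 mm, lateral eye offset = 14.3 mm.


error = h * offset / d
= 5.8 * 14.3 / 471
= 0.1761

0.1761


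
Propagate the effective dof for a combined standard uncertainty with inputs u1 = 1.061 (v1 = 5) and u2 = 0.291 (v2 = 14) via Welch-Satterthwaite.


uc = sqrt(u1^2 + u2^2) = sqrt(1.061^2 + 0.291^2) = 1.1001827
v_eff = uc^4 / (u1^4/v1 + u2^4/v2)
= 1.1001827^4 / (1.061^4/5 + 0.291^4/14)
= 1.4650729 / 0.25396176
v_eff = 5.7689

5.7689


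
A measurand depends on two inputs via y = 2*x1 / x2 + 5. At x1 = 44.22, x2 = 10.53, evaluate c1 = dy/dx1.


y = 2*x1 / x2 + 5
dy/dx1 = 2/x2
Evaluate at x2 = 10.53: c1 = 2 / 10.53
c1 = 0.1899

0.1899


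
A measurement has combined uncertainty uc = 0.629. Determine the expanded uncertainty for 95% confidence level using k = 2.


U = k * uc
U = 2 * 0.629
U = 1.2580

1.2580


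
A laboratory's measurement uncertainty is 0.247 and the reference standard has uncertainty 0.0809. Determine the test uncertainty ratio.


TUR = u_lab / u_ref
= 0.247 / 0.0809
= 3.0532

3.0532


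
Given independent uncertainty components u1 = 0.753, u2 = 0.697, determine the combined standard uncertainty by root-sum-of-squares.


uc = sqrt(0.753^2 + 0.697^2)
uc = sqrt(1.052818)
uc = 1.0261

1.0261


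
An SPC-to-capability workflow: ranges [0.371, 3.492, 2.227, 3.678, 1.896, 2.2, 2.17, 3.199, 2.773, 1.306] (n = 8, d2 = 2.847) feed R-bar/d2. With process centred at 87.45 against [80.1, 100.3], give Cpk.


R_bar = (0.371 + 3.492 + 2.227 + 3.678 + 1.896 + 2.2 + 2.17 + 3.199 + 2.773 + 1.306) / 10 = 2.3312
sigma = R_bar / d2 = 2.3312 / 2.847 = 0.81882684
Cp = (USL - LSL)/(6*sigma) = (100.3 - 80.1)/(6*0.81882684) = 4.1116
Cpu = (100.3 - 87.45)/(3*0.81882684) = 5.2311
Cpl = (87.45 - 80.1)/(3*0.81882684) = 2.9921
Cpk = min(Cpu, Cpl) = 2.9921

2.9921


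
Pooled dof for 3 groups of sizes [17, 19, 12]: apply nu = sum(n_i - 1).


nu = sum_i (n_i - 1)
nu = ((17 - 1) + (19 - 1) + (12 - 1))
nu = 16 + 18 + 11
nu = 45

45


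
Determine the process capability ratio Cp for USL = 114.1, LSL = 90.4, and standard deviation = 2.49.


Cp = (USL - LSL) / (6 * sigma)
= (114.1 - 90.4) / (6 * 2.49)
= 23.7000 / 14.9400
= 1.5863

1.5863


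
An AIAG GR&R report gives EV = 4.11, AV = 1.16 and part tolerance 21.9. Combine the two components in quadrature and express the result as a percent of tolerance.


GRR = sqrt(EV^2 + AV^2) = sqrt(4.11^2 + 1.16^2) = 4.270562
%GRR = GRR / tol * 100 = 4.270562 / 21.9 * 100
%GRR = 19.5003

19.5003


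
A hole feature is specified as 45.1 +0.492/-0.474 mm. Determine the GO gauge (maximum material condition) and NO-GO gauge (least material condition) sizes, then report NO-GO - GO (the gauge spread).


GO = nominal - lower_tol (smallest hole = maximum material condition)
GO = 45.1 - 0.474 = 44.626
NO-GO = nominal + upper_tol (largest hole = least material condition)
NO-GO = 45.1 + 0.492 = 45.592
spread = NO-GO - GO = 45.592 - 44.626 = 0.9660

0.9660


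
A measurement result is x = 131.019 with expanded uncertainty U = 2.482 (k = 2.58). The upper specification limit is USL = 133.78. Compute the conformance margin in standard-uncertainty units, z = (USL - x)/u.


u = U / k = 2.482 / 2.58 = 0.9620155
margin = |USL - x| = |133.78 - 131.019| = 2.761
z = margin / u = 2.761 / 0.9620155
z = 2.8700

2.8700


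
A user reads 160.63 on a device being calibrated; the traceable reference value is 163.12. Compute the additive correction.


Correction = standard - reading
= 163.12 - 160.63
= 2.4900

2.4900


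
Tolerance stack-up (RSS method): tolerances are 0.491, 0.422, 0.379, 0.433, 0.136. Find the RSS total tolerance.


RSS = sqrt(0.491^2 + 0.422^2 + 0.379^2 + 0.433^2 + 0.136^2)
= sqrt(0.768791)
= 0.8768

0.8768


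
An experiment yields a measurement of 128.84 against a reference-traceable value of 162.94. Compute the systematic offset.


Systematic error = measured - true
= 128.84 - 162.94
= -34.1000

-34.1000


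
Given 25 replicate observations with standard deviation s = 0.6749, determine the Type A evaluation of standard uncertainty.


u_A = s / sqrt(n)
u_A = 0.6749 / sqrt(25)
u_A = 0.6749 / 5
u_A = 0.1350

0.1350


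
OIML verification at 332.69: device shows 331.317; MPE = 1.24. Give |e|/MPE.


e = indication - reference = 331.317 - 332.69 = -1.3730
|e| = 1.3730
ratio = |e| / MPE = 1.3730 / 1.24
ratio = 1.1073

1.1073


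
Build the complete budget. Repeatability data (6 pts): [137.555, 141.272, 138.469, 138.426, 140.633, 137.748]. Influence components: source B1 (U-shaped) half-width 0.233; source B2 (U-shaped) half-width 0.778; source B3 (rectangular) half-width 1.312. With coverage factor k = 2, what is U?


mean = (137.555 + 141.272 + 138.469 + 138.426 + 140.633 + 137.748) / 6 = 139.0171667
s = sqrt(sum((x - mean)^2)/(n-1)) = 1.5552409
u_A = s / sqrt(n) = 1.5552409 / sqrt(6) = 0.63492444
u_B1 = 0.233 / sqrt(2) = 0.16475588
u_B2 = 0.778 / sqrt(2) = 0.55012908
u_B3 = 1.312 / sqrt(3) = 0.75748355
uc = sqrt(0.63492444^2 + 0.16475588^2 + 0.55012908^2 + 0.75748355^2) = 1.1431084
U = k * uc = 2 * 1.1431084
U = 2.2862

2.2862


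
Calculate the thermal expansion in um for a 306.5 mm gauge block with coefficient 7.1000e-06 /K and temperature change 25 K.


dL = L * alpha * dT
= 306.5 * 7.1000e-06 * 25
= 0.0544038 mm
dL_um = 0.0544038 * 1000 = 54.4038 um

54.4038


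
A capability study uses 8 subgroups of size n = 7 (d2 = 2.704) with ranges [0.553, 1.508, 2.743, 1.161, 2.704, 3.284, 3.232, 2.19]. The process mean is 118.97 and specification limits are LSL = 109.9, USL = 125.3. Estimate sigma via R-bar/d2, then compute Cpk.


R_bar = (0.553 + 1.508 + 2.743 + 1.161 + 2.704 + 3.284 + 3.232 + 2.19) / 8 = 2.171875
sigma = R_bar / d2 = 2.171875 / 2.704 = 0.80320821
Cp = (USL - LSL)/(6*sigma) = (125.3 - 109.9)/(6*0.80320821) = 3.1955
Cpu = (125.3 - 118.97)/(3*0.80320821) = 2.6270
Cpl = (118.97 - 109.9)/(3*0.80320821) = 3.7641
Cpk = min(Cpu, Cpl) = 2.6270

2.6270


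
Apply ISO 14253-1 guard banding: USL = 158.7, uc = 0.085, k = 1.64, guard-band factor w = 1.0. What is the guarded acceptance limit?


U = k * uc = 1.64 * 0.085 = 0.1394
guard band g = w * U = 1.0 * 0.1394 = 0.1394
AL = USL - g = 158.7 - 0.1394
AL = 158.5606

158.5606


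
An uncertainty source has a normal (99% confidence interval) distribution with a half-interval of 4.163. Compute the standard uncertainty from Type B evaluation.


u_B = half_width / 2.576
u_B = 4.163 / 2.576
u_B = 1.6161

1.6161


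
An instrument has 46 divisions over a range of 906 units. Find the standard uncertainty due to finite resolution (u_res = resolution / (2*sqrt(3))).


resolution = range / divisions
resolution = 906 / 46 = 19.695652
u_res = resolution / (2*sqrt(3))
u_res = 19.695652 / 3.4641016
u_res = 5.6856

5.6856


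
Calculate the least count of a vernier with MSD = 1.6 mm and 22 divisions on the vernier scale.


LC = MSD / n_div
= 1.6 / 22
= 0.0727

0.0727


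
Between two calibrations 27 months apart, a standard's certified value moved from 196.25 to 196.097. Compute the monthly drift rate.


rate = (v2 - v1) / months
= (196.097 - 196.25) / 27
= -0.1530 / 27
= -0.0057

-0.0057


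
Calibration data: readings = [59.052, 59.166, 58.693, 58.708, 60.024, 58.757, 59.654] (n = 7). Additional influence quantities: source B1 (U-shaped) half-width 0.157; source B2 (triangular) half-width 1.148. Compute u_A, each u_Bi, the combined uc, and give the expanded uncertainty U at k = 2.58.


mean = (59.052 + 59.166 + 58.693 + 58.708 + 60.024 + 58.757 + 59.654) / 7 = 59.15057143
s = sqrt(sum((x - mean)^2)/(n-1)) = 0.5142003
u_A = s / sqrt(n) = 0.5142003 / sqrt(7) = 0.19434945
u_B1 = 0.157 / sqrt(2) = 0.11101576
u_B2 = 1.148 / sqrt(6) = 0.46866904
uc = sqrt(0.19434945^2 + 0.11101576^2 + 0.46866904^2) = 0.51937162
U = k * uc = 2.58 * 0.51937162
U = 1.3400

1.3400


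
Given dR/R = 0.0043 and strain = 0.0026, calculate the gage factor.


GF = (dR/R) / epsilon
= 0.0043 / 0.0026
= 1.6538

1.6538


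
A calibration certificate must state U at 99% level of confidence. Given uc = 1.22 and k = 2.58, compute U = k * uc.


U = k * uc
U = 2.58 * 1.22
U = 3.1476

3.1476


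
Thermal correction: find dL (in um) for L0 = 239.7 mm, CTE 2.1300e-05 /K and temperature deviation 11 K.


dL = L * alpha * dT
= 239.7 * 2.1300e-05 * 11
= 0.0561617 mm
dL_um = 0.0561617 * 1000 = 56.1617 um

56.1617


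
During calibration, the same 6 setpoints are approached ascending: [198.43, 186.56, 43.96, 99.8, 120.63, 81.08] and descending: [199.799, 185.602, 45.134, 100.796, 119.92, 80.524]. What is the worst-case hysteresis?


|198.43 - 199.799| = 1.3690
|186.56 - 185.602| = 0.9580
|43.96 - 45.134| = 1.1740
|99.8 - 100.796| = 0.9960
|120.63 - 119.92| = 0.7100
|81.08 - 80.524| = 0.5560
hysteresis = max(diffs) = 1.3690

1.3690


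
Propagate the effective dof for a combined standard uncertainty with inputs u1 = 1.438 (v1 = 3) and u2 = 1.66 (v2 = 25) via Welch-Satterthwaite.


uc = sqrt(u1^2 + u2^2) = sqrt(1.438^2 + 1.66^2) = 2.196234
v_eff = uc^4 / (u1^4/v1 + u2^4/v2)
= 2.196234^4 / (1.438^4/3 + 1.66^4/25)
= 23.26561 / 1.7290595
v_eff = 13.4556

13.4556


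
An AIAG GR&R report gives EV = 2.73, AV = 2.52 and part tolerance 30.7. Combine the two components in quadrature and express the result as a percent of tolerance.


GRR = sqrt(EV^2 + AV^2) = sqrt(2.73^2 + 2.52^2) = 3.7152793
%GRR = GRR / tol * 100 = 3.7152793 / 30.7 * 100
%GRR = 12.1019

12.1019


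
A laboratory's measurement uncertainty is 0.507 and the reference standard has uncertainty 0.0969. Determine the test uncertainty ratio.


TUR = u_lab / u_ref
= 0.507 / 0.0969
= 5.2322

5.2322


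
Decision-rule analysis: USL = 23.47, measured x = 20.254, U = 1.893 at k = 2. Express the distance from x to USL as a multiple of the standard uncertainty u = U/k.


u = U / k = 1.893 / 2 = 0.9465
margin = |USL - x| = |23.47 - 20.254| = 3.216
z = margin / u = 3.216 / 0.9465
z = 3.3978

3.3978


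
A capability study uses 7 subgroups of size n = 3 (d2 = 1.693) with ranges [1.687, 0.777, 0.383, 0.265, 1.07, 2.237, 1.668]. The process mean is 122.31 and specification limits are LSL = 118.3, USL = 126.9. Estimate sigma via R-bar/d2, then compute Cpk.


R_bar = (1.687 + 0.777 + 0.383 + 0.265 + 1.07 + 2.237 + 1.668) / 7 = 1.1552857
sigma = R_bar / d2 = 1.1552857 / 1.693 = 0.68238966
Cp = (USL - LSL)/(6*sigma) = (126.9 - 118.3)/(6*0.68238966) = 2.1005
Cpu = (126.9 - 122.31)/(3*0.68238966) = 2.2421
Cpl = (122.31 - 118.3)/(3*0.68238966) = 1.9588
Cpk = min(Cpu, Cpl) = 1.9588

1.9588


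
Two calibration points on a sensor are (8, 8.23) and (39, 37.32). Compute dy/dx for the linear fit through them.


slope = (y2 - y1) / (x2 - x1)
= (37.32 - 8.23) / (39 - 8)
= 29.0900 / 31
= 0.9384

0.9384


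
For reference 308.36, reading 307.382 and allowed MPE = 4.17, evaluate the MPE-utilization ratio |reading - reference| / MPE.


e = indication - reference = 307.382 - 308.36 = -0.9780
|e| = 0.9780
ratio = |e| / MPE = 0.9780 / 4.17
ratio = 0.2345

0.2345


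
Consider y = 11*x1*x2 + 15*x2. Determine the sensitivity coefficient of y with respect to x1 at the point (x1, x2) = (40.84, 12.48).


y = 11*x1*x2 + 15*x2
dy/dx1 = 11*x2
Evaluate at x2 = 12.48: c1 = 11 * 12.48
c1 = 137.2800

137.2800


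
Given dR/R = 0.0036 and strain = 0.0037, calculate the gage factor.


GF = (dR/R) / epsilon
= 0.0036 / 0.0037
= 0.9730

0.9730


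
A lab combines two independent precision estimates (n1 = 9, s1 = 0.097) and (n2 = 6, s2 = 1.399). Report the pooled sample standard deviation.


s_p = sqrt(((n1-1)*s1^2 + (n2-1)*s2^2) / (n1+n2-2))
numerator = (9-1)*0.097^2 + (6-1)*1.399^2 = 0.075272 + 9.786005 = 9.861277
denominator = 9 + 6 - 2 = 13
s_p^2 = 9.861277 / 13 = 0.75855977
s_p = sqrt(0.75855977) = 0.8710

0.8710


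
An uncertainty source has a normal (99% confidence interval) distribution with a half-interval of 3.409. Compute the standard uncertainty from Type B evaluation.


u_B = half_width / 2.576
u_B = 3.409 / 2.576
u_B = 1.3234

1.3234


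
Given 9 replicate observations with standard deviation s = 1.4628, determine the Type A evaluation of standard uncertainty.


u_A = s / sqrt(n)
u_A = 1.4628 / sqrt(9)
u_A = 1.4628 / 3
u_A = 0.4876

0.4876


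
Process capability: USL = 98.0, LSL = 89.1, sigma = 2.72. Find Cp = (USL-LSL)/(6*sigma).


Cp = (USL - LSL) / (6 * sigma)
= (98.0 - 89.1) / (6 * 2.72)
= 8.9000 / 16.3200
= 0.5453

0.5453


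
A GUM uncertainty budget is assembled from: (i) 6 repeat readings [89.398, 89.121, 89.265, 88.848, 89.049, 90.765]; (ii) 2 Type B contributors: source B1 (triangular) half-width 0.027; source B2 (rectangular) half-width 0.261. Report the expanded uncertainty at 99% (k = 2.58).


mean = (89.398 + 89.121 + 89.265 + 88.848 + 89.049 + 90.765) / 6 = 89.40766667
s = sqrt(sum((x - mean)^2)/(n-1)) = 0.69091929
u_A = s / sqrt(n) = 0.69091929 / sqrt(6) = 0.28206662
u_B1 = 0.027 / sqrt(6) = 0.011022704
u_B2 = 0.261 / sqrt(3) = 0.15068842
uc = sqrt(0.28206662^2 + 0.011022704^2 + 0.15068842^2) = 0.3199845
U = k * uc = 2.58 * 0.3199845
U = 0.8256

0.8256


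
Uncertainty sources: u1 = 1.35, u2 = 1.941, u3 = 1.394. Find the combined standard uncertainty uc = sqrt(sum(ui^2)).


uc = sqrt(1.35^2 + 1.941^2 + 1.394^2)
uc = sqrt(7.533217)
uc = 2.7447

2.7447


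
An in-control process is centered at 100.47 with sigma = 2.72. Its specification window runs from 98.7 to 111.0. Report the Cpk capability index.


Cpu = (USL - mean) / (3*sigma) = (111.0 - 100.47) / (3*2.72) = 1.2904
Cpl = (mean - LSL) / (3*sigma) = (100.47 - 98.7) / (3*2.72) = 0.2169
Cpk = min(Cpu, Cpl) = 0.2169

0.2169


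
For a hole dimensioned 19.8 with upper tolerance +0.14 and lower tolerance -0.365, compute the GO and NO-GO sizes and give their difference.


GO = nominal - lower_tol (smallest hole = maximum material condition)
GO = 19.8 - 0.365 = 19.435
NO-GO = nominal + upper_tol (largest hole = least material condition)
NO-GO = 19.8 + 0.14 = 19.94
spread = NO-GO - GO = 19.94 - 19.435 = 0.5050

0.5050


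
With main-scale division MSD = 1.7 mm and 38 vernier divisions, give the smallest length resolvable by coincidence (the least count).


LC = MSD / n_div
= 1.7 / 38
= 0.0447

0.0447


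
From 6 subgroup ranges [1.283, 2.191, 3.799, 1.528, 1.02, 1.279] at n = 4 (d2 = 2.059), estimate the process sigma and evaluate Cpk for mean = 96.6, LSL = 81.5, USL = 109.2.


R_bar = (1.283 + 2.191 + 3.799 + 1.528 + 1.02 + 1.279) / 6 = 1.85
sigma = R_bar / d2 = 1.85 / 2.059 = 0.89849441
Cp = (USL - LSL)/(6*sigma) = (109.2 - 81.5)/(6*0.89849441) = 5.1382
Cpu = (109.2 - 96.6)/(3*0.89849441) = 4.6745
Cpl = (96.6 - 81.5)/(3*0.89849441) = 5.6020
Cpk = min(Cpu, Cpl) = 4.6745

4.6745


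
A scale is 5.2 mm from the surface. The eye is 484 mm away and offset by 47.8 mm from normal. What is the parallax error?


error = h * offset / d
= 5.2 * 47.8 / 484
= 0.5136

0.5136


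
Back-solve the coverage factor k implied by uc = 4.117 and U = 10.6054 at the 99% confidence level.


k = U / uc
k = 10.6054 / 4.117
k = 2.576

2.576


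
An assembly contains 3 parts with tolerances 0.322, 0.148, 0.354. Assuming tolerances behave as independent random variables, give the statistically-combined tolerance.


RSS = sqrt(0.322^2 + 0.148^2 + 0.354^2)
= sqrt(0.250904)
= 0.5009

0.5009


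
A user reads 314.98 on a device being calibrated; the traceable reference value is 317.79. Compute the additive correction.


Correction = standard - reading
= 317.79 - 314.98
= 2.8100

2.8100


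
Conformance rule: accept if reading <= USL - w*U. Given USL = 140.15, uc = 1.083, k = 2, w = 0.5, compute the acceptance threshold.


U = k * uc = 2 * 1.083 = 2.166
guard band g = w * U = 0.5 * 2.166 = 1.083
AL = USL - g = 140.15 - 1.083
AL = 139.0670

139.0670


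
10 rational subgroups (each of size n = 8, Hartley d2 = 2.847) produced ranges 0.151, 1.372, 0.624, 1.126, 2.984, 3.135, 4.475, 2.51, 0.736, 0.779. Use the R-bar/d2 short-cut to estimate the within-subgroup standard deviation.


R_bar = (0.151 + 1.372 + 0.624 + 1.126 + 2.984 + 3.135 + 4.475 + 2.51 + 0.736 + 0.779) / 10
R_bar = 17.892 / 10 = 1.7892
sigma_hat = R_bar / d2 = 1.7892 / 2.847 = 0.6285

0.6285
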